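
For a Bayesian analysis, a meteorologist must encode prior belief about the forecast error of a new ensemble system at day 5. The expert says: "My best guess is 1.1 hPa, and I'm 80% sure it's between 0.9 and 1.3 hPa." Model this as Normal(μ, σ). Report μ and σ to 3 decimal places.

μ = 1.100, σ = 0.156

A symmetric 80% interval runs μ ± z·σ with z = 1.282.
Half-width = 0.2, so σ = 0.2/1.282 = 0.156.
μ is the stated best guess, 1.100.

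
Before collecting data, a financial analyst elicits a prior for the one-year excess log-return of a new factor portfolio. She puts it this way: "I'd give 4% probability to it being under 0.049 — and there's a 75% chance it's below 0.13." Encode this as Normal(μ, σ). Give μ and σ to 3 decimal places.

μ = 0.107, σ = 0.033

For Normal(μ,σ), the p-quantile is μ + z_p·σ. Here z_{0.04} = -1.751, z_{0.75} = 0.6745.
So 0.049 = μ − 1.751σ and 0.13 = μ + 0.6745σ.
Subtracting: σ = (0.13 − 0.049)/(0.6745 − (-1.751)) = 0.033.
Then μ = 0.049 − (-1.751)·0.033 = 0.107.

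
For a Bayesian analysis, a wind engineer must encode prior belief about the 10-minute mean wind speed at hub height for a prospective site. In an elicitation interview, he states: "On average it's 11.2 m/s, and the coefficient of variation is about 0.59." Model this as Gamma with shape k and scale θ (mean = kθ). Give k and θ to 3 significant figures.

k ≈ 2.87, θ ≈ 3.9

For Gamma(k, scale θ): mean = kθ, variance = kθ², so CV = 1/√k.
CV = 0.59, hence k = 1/CV² = 2.87.
Then θ = mean/k = 11.2/2.87 = 3.9.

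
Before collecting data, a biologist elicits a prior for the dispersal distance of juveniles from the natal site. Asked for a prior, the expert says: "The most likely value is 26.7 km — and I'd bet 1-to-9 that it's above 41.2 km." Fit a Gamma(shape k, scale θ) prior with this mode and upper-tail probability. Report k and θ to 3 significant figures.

Gamma(k,θ) with k>1 has mode (k−1)θ, so θ = 26.7/(k−1).
Need P(X < 41.2) = 0.9 with θ tied to k this way. Start at k = 2, θ = 26.7: P(X<41.2) ≈ 0.456.
Too low — raise k to concentrate. Iterating converges to k ≈ 10.9.
Then θ = 26.7/(10.9−1) ≈ 2.69.

k ≈ 10.9, θ ≈ 2.69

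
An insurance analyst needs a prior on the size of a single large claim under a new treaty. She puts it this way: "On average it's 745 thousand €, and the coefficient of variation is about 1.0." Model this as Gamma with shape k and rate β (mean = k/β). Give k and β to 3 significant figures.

k ≈ 1, β ≈ 0.00134

For Gamma(k, rate β): mean = k/β, variance = k/β², so CV = 1/√k.
CV = 1.0, hence k = 1/CV² = 1.
Then β = k/mean = 1/745 = 0.00134.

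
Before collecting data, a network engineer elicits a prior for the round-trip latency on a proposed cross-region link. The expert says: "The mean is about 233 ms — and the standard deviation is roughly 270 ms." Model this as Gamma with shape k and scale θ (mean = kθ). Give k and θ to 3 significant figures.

k ≈ 0.745, θ ≈ 313

For Gamma(k, scale θ): mean = kθ, variance = kθ², so CV = 1/√k.
CV = SD/mean = 270/233 = 1.159, hence k = 1/CV² = 0.745.
Then θ = mean/k = 233/0.745 = 313.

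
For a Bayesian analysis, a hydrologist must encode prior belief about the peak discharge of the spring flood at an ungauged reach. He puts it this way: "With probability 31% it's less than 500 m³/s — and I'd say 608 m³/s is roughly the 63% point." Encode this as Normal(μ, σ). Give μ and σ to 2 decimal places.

μ = 564.70, σ = 130.48

The p-quantile of Normal(μ,σ) is μ + z_p·σ, with z_{0.31} = -0.4959 and z_{0.63} = 0.3319.
Eliminate σ: μ = (z₂·x₁ − z₁·x₂)/(z₂ − z₁) = (0.3319·500 − (-0.4959)·608)/0.8277 = 564.70.
Then σ = (x₂ − x₁)/(z₂ − z₁) = (608 − 500)/0.8277 = 130.48.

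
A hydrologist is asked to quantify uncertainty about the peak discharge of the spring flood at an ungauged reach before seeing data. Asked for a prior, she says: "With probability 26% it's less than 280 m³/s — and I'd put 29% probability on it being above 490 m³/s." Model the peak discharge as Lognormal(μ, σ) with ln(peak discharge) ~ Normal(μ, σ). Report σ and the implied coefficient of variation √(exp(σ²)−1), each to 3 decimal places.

If T ~ Lognormal(μ,σ) then ln T ~ Normal(μ,σ), so the p-quantile of ln T is μ + z_p·σ.
ln(280) = 5.635 and ln(490) = 6.194; z_{0.26} = -0.6433, z_{0.71} = 0.5534.
σ = (6.194 − 5.635)/(0.5534 − (-0.6433)) = 0.468.
μ = 5.635 − (-0.6433)·0.468 = 5.936.
CV = √(exp(σ²)−1) = √(exp(0.2187)−1) = 0.494.

σ ≈ 0.468, CV ≈ 0.494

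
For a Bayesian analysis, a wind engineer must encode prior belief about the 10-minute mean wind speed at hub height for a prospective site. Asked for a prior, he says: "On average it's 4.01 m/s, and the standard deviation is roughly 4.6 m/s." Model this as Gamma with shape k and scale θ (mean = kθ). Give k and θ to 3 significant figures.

For Gamma(k, scale θ): mean = kθ, variance = kθ², so CV = 1/√k.
CV = SD/mean = 4.6/4.01 = 1.147, hence k = 1/CV² = 0.76.
Then θ = mean/k = 4.01/0.76 = 5.28.

k ≈ 0.76, θ ≈ 5.28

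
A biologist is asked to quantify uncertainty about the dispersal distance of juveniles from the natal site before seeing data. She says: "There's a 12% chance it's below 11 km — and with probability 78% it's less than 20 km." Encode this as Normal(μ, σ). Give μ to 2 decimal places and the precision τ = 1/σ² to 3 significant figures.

μ = 16.43, τ = 0.0468

For Normal(μ,σ), the p-quantile is μ + z_p·σ. Here z_{0.12} = -1.175, z_{0.78} = 0.7722.
So 11 = μ − 1.175σ and 20 = μ + 0.7722σ.
Subtracting: σ = (20 − 11)/(0.7722 − (-1.175)) = 4.62.
Then μ = 11 − (-1.175)·4.62 = 16.43.
Precision τ = 1/σ² = 1/4.622² = 0.0468.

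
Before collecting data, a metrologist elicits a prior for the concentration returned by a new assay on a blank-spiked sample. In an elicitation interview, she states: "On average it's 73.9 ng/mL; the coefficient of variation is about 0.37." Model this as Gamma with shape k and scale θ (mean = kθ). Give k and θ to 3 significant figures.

k ≈ 7.3, θ ≈ 10.1

For Gamma(k, scale θ): mean = kθ, variance = kθ², so CV = 1/√k.
CV = 0.37, hence k = 1/CV² = 7.3.
Then θ = mean/k = 73.9/7.3 = 10.1.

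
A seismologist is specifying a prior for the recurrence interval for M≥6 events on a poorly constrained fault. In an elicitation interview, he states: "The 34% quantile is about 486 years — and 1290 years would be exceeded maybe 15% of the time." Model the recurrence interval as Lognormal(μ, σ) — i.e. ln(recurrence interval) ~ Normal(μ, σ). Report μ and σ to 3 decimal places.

If T ~ Lognormal(μ,σ) then ln T ~ Normal(μ,σ), so the p-quantile of ln T is μ + z_p·σ.
ln(486) = 6.186 and ln(1290) = 7.162; z_{0.34} = -0.4125, z_{0.85} = 1.036.
σ = (7.162 − 6.186)/(1.036 − (-0.4125)) = 0.674.
μ = 6.186 − (-0.4125)·0.674 = 6.464.

μ ≈ 6.464, σ ≈ 0.674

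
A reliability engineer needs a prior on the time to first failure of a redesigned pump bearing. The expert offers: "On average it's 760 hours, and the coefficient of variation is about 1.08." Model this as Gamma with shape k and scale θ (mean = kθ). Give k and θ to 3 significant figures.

For Gamma(k, scale θ): mean = kθ, variance = kθ², so CV = 1/√k.
CV = 1.08, hence k = 1/CV² = 0.857.
Then θ = mean/k = 760/0.857 = 886.

k ≈ 0.857, θ ≈ 886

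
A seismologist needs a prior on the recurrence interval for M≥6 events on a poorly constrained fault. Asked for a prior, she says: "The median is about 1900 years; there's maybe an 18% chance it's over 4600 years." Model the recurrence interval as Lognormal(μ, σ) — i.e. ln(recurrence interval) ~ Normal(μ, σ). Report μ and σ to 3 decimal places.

If T ~ Lognormal(μ,σ) then ln T ~ Normal(μ,σ), so the p-quantile of ln T is μ + z_p·σ.
ln(1900) = 7.55 and ln(4600) = 8.434; z_{0.5} = 0, z_{0.82} = 0.9154.
σ = (8.434 − 7.55)/(0.9154 − (0)) = 0.966.
μ = 7.55 − (0)·0.966 = 7.550.

μ ≈ 7.550, σ ≈ 0.966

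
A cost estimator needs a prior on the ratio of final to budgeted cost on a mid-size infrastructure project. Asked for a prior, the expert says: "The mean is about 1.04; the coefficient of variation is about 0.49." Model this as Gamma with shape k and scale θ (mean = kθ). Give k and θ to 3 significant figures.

k ≈ 4.16, θ ≈ 0.25

For Gamma(k, scale θ): mean = kθ, variance = kθ², so CV = 1/√k.
CV = 0.49, hence k = 1/CV² = 4.16.
Then θ = mean/k = 1.04/4.16 = 0.25.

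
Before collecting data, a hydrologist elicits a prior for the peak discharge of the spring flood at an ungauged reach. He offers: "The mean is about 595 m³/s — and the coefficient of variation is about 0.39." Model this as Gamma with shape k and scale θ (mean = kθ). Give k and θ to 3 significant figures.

k ≈ 6.57, θ ≈ 90.5

For Gamma(k, scale θ): mean = kθ, variance = kθ², so CV = 1/√k.
CV = 0.39, hence k = 1/CV² = 6.57.
Then θ = mean/k = 595/6.57 = 90.5.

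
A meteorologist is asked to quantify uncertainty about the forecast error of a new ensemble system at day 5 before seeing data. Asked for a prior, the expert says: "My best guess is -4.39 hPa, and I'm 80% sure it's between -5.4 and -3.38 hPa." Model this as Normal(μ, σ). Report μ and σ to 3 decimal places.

A symmetric 80% interval runs μ ± z·σ with z = 1.282.
Half-width = 1.01, so σ = 1.01/1.282 = 0.788.
μ is the stated best guess, -4.390.

μ = -4.390, σ = 0.788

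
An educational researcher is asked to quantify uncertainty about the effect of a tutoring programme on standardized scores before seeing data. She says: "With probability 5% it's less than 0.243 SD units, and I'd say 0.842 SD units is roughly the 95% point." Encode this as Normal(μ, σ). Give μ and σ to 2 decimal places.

μ = 0.54, σ = 0.18

The p-quantile of Normal(μ,σ) is μ + z_p·σ, with z_{0.05} = -1.645 and z_{0.95} = 1.645.
Eliminate σ: μ = (z₂·x₁ − z₁·x₂)/(z₂ − z₁) = (1.645·0.243 − (-1.645)·0.842)/3.29 = 0.54.
Then σ = (x₂ − x₁)/(z₂ − z₁) = (0.842 − 0.243)/3.29 = 0.18.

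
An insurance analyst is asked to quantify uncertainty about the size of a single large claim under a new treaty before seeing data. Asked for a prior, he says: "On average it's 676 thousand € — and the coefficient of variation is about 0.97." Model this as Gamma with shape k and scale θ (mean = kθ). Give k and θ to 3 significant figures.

k ≈ 1.06, θ ≈ 636

For Gamma(k, scale θ): mean = kθ, variance = kθ², so CV = 1/√k.
CV = 0.97, hence k = 1/CV² = 1.06.
Then θ = mean/k = 676/1.06 = 636.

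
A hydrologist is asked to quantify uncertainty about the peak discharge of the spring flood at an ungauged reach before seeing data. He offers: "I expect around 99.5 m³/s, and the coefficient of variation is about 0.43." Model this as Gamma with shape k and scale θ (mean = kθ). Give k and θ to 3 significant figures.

For Gamma(k, scale θ): mean = kθ, variance = kθ², so CV = 1/√k.
CV = 0.43, hence k = 1/CV² = 5.41.
Then θ = mean/k = 99.5/5.41 = 18.4.

k ≈ 5.41, θ ≈ 18.4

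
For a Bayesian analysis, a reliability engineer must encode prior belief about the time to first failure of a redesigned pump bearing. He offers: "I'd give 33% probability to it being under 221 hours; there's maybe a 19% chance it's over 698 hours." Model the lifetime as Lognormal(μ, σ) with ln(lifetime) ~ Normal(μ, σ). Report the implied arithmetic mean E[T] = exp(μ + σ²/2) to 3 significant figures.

If T ~ Lognormal(μ,σ) then ln T ~ Normal(μ,σ), so the p-quantile of ln T is μ + z_p·σ.
ln(221) = 5.398 and ln(698) = 6.548; z_{0.33} = -0.4399, z_{0.81} = 0.8779.
σ = (6.548 − 5.398)/(0.8779 − (-0.4399)) = 0.873.
μ = 5.398 − (-0.4399)·0.873 = 5.782.
E[T] = exp(μ + σ²/2) = exp(5.782 + 0.3808) = 475 hours.

E[T] ≈ 475 hours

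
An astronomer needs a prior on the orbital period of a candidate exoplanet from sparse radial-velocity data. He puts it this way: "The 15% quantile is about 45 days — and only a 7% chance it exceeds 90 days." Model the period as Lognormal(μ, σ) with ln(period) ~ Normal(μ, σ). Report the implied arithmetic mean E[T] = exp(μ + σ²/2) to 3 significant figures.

If T ~ Lognormal(μ,σ) then ln T ~ Normal(μ,σ), so the p-quantile of ln T is μ + z_p·σ.
ln(45) = 3.807 and ln(90) = 4.5; z_{0.15} = -1.036, z_{0.93} = 1.476.
σ = (4.5 − 3.807)/(1.476 − (-1.036)) = 0.276.
μ = 3.807 − (-1.036)·0.276 = 4.093.
E[T] = exp(μ + σ²/2) = exp(4.093 + 0.0381) = 62.2 days.

E[T] ≈ 62.2 days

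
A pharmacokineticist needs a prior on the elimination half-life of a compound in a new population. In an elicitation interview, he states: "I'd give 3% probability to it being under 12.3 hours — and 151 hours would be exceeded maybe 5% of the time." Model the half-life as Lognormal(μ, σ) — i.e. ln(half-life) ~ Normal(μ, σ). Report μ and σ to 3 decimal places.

If T ~ Lognormal(μ,σ) then ln T ~ Normal(μ,σ), so the p-quantile of ln T is μ + z_p·σ.
ln(12.3) = 2.51 and ln(151) = 5.017; z_{0.03} = -1.881, z_{0.95} = 1.645.
σ = (5.017 − 2.51)/(1.645 − (-1.881)) = 0.711.
μ = 2.51 − (-1.881)·0.711 = 3.847.

μ ≈ 3.847, σ ≈ 0.711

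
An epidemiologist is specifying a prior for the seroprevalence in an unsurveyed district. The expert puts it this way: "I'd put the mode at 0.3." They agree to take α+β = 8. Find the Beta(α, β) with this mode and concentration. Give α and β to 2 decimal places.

α = 2.80, β = 5.20

For α,β > 1 the Beta mode is (α−1)/(α+β−2). With α+β = 8, the mode is (α−1)/6.
Set (α−1)/6 = 0.3 → α = 1 + 0.3·6 = 2.80.
β = 8 − α = 5.20.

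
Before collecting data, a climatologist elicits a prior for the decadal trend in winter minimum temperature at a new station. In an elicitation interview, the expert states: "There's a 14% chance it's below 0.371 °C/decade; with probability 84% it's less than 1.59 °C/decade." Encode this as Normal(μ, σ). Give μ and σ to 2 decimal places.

μ = 1.01, σ = 0.59

The p-quantile of Normal(μ,σ) is μ + z_p·σ, with z_{0.14} = -1.08 and z_{0.84} = 0.9945.
Eliminate σ: μ = (z₂·x₁ − z₁·x₂)/(z₂ − z₁) = (0.9945·0.371 − (-1.08)·1.59)/2.075 = 1.01.
Then σ = (x₂ − x₁)/(z₂ − z₁) = (1.59 − 0.371)/2.075 = 0.59.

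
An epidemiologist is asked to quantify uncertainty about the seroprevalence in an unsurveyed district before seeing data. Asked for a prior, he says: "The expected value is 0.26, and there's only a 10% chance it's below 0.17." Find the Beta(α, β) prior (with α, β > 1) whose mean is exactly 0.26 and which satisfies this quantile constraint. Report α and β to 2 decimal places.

α ≈ 9.32, β ≈ 26.53

With mean 0.26 fixed, write α = 0.26s, β = 0.74s where s = α+β.
Need P(θ < 0.17) = 0.1 under Beta(0.26s, 0.74s). Normal approximation: (q−m)/√(m(1−m)/s) ≈ z_{0.1} = -1.28, so s ≈ 0.26·0.74·(-1.28)²/(0.17−0.26)² = 39.0.
At s = 39.0: P(θ<0.17) ≈ 0.090. Adjusting to match 0.1 gives s ≈ 35.85.
So α = 0.26·35.85 ≈ 9.32, β = 0.74·35.85 ≈ 26.53.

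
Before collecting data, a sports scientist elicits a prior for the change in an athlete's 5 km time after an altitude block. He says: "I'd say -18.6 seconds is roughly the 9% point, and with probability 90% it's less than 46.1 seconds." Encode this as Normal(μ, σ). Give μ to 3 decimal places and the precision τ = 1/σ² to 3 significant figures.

μ = 14.480, τ = 0.00164

The p-quantile of Normal(μ,σ) is μ + z_p·σ, with z_{0.09} = -1.341 and z_{0.9} = 1.282.
Eliminate σ: μ = (z₂·x₁ − z₁·x₂)/(z₂ − z₁) = (1.282·-18.6 − (-1.341)·46.1)/2.622 = 14.480.
Then σ = (x₂ − x₁)/(z₂ − z₁) = (46.1 − -18.6)/2.622 = 24.673.
Precision τ = 1/σ² = 1/24.67² = 0.00164.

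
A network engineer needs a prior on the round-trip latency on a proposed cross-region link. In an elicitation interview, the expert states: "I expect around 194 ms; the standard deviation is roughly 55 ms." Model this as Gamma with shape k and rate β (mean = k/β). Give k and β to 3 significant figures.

k ≈ 12.4, β ≈ 0.0641

For Gamma(k, rate β): mean = k/β, variance = k/β², so CV = 1/√k.
CV = SD/mean = 55/194 = 0.2835, hence k = 1/CV² = 12.4.
Then β = k/mean = 12.4/194 = 0.0641.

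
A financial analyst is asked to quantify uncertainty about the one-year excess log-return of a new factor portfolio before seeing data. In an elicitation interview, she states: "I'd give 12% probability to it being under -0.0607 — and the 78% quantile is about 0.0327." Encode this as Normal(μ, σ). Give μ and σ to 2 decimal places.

The p-quantile of Normal(μ,σ) is μ + z_p·σ, with z_{0.12} = -1.175 and z_{0.78} = 0.7722.
Eliminate σ: μ = (z₂·x₁ − z₁·x₂)/(z₂ − z₁) = (0.7722·-0.0607 − (-1.175)·0.0327)/1.947 = -0.00.
Then σ = (x₂ − x₁)/(z₂ − z₁) = (0.0327 − -0.0607)/1.947 = 0.05.

μ = -0.00, σ = 0.05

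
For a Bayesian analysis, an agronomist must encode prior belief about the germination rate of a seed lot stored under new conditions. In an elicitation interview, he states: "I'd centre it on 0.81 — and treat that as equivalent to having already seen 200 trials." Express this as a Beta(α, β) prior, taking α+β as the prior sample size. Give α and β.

Under the effective-sample-size interpretation, Beta(α, β) has prior mean α/(α+β) and prior sample size α+β.
So α+β = 200 and α/(α+β) = 0.81, giving α = 0.81·200 = 162 and β = 200 − 162 = 38.

α = 162, β = 38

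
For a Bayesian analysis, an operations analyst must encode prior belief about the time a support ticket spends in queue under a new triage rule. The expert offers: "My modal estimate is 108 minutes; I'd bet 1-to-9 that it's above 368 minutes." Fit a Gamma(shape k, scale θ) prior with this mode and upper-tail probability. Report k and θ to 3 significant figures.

k ≈ 2.25, θ ≈ 86.5

Gamma(k,θ) with k>1 has mode (k−1)θ, so θ = 108/(k−1).
Need P(X < 368) = 0.9 with θ tied to k this way. Start at k = 2, θ = 108: P(X<368) ≈ 0.854.
Too low — raise k to concentrate. Iterating converges to k ≈ 2.25.
Then θ = 108/(2.25−1) ≈ 86.5.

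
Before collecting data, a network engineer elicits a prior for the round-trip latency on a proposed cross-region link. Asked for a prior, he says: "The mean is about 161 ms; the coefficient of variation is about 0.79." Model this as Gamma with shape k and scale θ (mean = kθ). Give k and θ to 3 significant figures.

For Gamma(k, scale θ): mean = kθ, variance = kθ², so CV = 1/√k.
CV = 0.79, hence k = 1/CV² = 1.6.
Then θ = mean/k = 161/1.6 = 100.

k ≈ 1.6, θ ≈ 100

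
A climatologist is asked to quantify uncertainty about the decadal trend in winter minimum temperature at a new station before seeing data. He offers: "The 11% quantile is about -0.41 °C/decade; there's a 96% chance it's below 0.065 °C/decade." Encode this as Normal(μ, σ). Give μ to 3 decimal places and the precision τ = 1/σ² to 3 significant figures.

The p-quantile of Normal(μ,σ) is μ + z_p·σ, with z_{0.11} = -1.227 and z_{0.96} = 1.751.
Eliminate σ: μ = (z₂·x₁ − z₁·x₂)/(z₂ − z₁) = (1.751·-0.41 − (-1.227)·0.065)/2.977 = -0.214.
Then σ = (x₂ − x₁)/(z₂ − z₁) = (0.065 − -0.41)/2.977 = 0.160.
Precision τ = 1/σ² = 1/0.1595² = 39.3.

μ = -0.214, τ = 39.3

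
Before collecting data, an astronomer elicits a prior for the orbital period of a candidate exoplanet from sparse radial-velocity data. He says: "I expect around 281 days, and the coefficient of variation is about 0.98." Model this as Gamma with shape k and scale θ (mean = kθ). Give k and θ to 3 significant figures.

For Gamma(k, scale θ): mean = kθ, variance = kθ², so CV = 1/√k.
CV = 0.98, hence k = 1/CV² = 1.04.
Then θ = mean/k = 281/1.04 = 270.

k ≈ 1.04, θ ≈ 270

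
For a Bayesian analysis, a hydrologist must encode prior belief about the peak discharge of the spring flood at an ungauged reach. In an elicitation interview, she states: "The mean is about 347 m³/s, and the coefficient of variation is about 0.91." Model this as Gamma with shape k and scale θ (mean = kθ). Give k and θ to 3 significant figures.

For Gamma(k, scale θ): mean = kθ, variance = kθ², so CV = 1/√k.
CV = 0.91, hence k = 1/CV² = 1.21.
Then θ = mean/k = 347/1.21 = 287.

k ≈ 1.21, θ ≈ 287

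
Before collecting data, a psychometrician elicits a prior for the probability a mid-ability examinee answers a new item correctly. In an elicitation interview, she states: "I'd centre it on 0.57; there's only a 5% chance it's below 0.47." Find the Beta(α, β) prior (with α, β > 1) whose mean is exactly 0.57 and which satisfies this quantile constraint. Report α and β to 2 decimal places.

With mean 0.57 fixed, write α = 0.57s, β = 0.43s where s = α+β.
Need P(θ < 0.47) = 0.05 under Beta(0.57s, 0.43s). Normal approximation: (q−m)/√(m(1−m)/s) ≈ z_{0.05} = -1.64, so s ≈ 0.57·0.43·(-1.64)²/(0.47−0.57)² = 66.3.
At s = 66.3: P(θ<0.47) ≈ 0.051. Adjusting to match 0.05 gives s ≈ 67.04.
So α = 0.57·67.04 ≈ 38.22, β = 0.43·67.04 ≈ 28.83.

α ≈ 38.22, β ≈ 28.83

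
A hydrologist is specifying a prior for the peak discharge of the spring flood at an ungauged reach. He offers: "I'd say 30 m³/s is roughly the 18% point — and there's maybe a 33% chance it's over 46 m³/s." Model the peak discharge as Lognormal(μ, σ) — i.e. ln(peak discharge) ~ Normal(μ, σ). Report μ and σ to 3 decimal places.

If T ~ Lognormal(μ,σ) then ln T ~ Normal(μ,σ), so the p-quantile of ln T is μ + z_p·σ.
ln(30) = 3.401 and ln(46) = 3.829; z_{0.18} = -0.9154, z_{0.67} = 0.4399.
σ = (3.829 − 3.401)/(0.4399 − (-0.9154)) = 0.315.
μ = 3.401 − (-0.9154)·0.315 = 3.690.

μ ≈ 3.690, σ ≈ 0.315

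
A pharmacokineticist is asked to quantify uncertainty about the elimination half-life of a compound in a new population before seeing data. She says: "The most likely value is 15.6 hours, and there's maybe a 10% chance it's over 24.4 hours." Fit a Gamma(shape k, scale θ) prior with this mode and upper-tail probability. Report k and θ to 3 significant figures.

k ≈ 10.4, θ ≈ 1.67

Gamma(k,θ) with k>1 has mode (k−1)θ, so θ = 15.6/(k−1).
Need P(X < 24.4) = 0.9 with θ tied to k this way. Start at k = 2, θ = 15.6: P(X<24.4) ≈ 0.463.
Too low — raise k to concentrate. Iterating converges to k ≈ 10.4.
Then θ = 15.6/(10.4−1) ≈ 1.67.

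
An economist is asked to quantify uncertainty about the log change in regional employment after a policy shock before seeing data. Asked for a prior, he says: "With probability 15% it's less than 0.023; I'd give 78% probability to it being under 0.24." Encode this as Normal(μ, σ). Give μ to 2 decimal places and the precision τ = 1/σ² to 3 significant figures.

The p-quantile of Normal(μ,σ) is μ + z_p·σ, with z_{0.15} = -1.036 and z_{0.78} = 0.7722.
Eliminate σ: μ = (z₂·x₁ − z₁·x₂)/(z₂ − z₁) = (0.7722·0.023 − (-1.036)·0.24)/1.809 = 0.15.
Then σ = (x₂ − x₁)/(z₂ − z₁) = (0.24 − 0.023)/1.809 = 0.12.
Precision τ = 1/σ² = 1/0.12² = 69.5.

μ = 0.15, τ = 69.5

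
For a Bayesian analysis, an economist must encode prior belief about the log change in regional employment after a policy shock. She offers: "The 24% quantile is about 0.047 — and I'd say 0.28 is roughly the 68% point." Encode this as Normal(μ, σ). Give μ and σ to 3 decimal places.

μ = 0.187, σ = 0.198

The p-quantile of Normal(μ,σ) is μ + z_p·σ, with z_{0.24} = -0.7063 and z_{0.68} = 0.4677.
Eliminate σ: μ = (z₂·x₁ − z₁·x₂)/(z₂ − z₁) = (0.4677·0.047 − (-0.7063)·0.28)/1.174 = 0.187.
Then σ = (x₂ − x₁)/(z₂ − z₁) = (0.28 − 0.047)/1.174 = 0.198.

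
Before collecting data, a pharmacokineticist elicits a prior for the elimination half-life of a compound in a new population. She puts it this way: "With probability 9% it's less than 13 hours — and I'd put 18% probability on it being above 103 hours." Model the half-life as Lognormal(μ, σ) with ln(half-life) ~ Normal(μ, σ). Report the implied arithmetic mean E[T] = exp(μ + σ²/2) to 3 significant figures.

If T ~ Lognormal(μ,σ) then ln T ~ Normal(μ,σ), so the p-quantile of ln T is μ + z_p·σ.
ln(13) = 2.565 and ln(103) = 4.635; z_{0.09} = -1.341, z_{0.82} = 0.9154.
σ = (4.635 − 2.565)/(0.9154 − (-1.341)) = 0.917.
μ = 2.565 − (-1.341)·0.917 = 3.795.
E[T] = exp(μ + σ²/2) = exp(3.795 + 0.4208) = 67.7 hours.

E[T] ≈ 67.7 hours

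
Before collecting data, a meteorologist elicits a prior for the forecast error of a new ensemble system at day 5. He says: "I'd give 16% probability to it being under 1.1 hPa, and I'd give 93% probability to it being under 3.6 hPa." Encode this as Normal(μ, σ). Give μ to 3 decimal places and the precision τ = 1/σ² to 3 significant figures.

The p-quantile of Normal(μ,σ) is μ + z_p·σ, with z_{0.16} = -0.9945 and z_{0.93} = 1.476.
Eliminate σ: μ = (z₂·x₁ − z₁·x₂)/(z₂ − z₁) = (1.476·1.1 − (-0.9945)·3.6)/2.47 = 2.106.
Then σ = (x₂ − x₁)/(z₂ − z₁) = (3.6 − 1.1)/2.47 = 1.012.
Precision τ = 1/σ² = 1/1.012² = 0.976.

μ = 2.106, τ = 0.976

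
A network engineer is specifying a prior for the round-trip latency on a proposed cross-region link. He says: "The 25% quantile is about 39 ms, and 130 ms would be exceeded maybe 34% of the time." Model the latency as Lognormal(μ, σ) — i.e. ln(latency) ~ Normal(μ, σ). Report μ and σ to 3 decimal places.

μ ≈ 4.411, σ ≈ 1.108

If T ~ Lognormal(μ,σ) then ln T ~ Normal(μ,σ), so the p-quantile of ln T is μ + z_p·σ.
ln(39) = 3.664 and ln(130) = 4.868; z_{0.25} = -0.6745, z_{0.66} = 0.4125.
σ = (4.868 − 3.664)/(0.4125 − (-0.6745)) = 1.108.
μ = 3.664 − (-0.6745)·1.108 = 4.411.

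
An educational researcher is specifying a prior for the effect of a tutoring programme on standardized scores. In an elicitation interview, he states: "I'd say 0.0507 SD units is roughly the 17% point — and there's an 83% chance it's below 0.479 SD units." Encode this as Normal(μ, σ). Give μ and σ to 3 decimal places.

μ = 0.265, σ = 0.224

For Normal(μ,σ), the p-quantile is μ + z_p·σ. Here z_{0.17} = -0.9542, z_{0.83} = 0.9542.
So 0.0507 = μ − 0.9542σ and 0.479 = μ + 0.9542σ.
Subtracting: σ = (0.479 − 0.0507)/(0.9542 − (-0.9542)) = 0.224.
Then μ = 0.0507 − (-0.9542)·0.224 = 0.265.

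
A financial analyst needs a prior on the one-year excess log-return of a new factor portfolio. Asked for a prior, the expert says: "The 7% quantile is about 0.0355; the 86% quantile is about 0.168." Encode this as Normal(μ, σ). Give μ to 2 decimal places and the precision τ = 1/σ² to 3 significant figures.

The p-quantile of Normal(μ,σ) is μ + z_p·σ, with z_{0.07} = -1.476 and z_{0.86} = 1.08.
Eliminate σ: μ = (z₂·x₁ − z₁·x₂)/(z₂ − z₁) = (1.08·0.0355 − (-1.476)·0.168)/2.556 = 0.11.
Then σ = (x₂ − x₁)/(z₂ − z₁) = (0.168 − 0.0355)/2.556 = 0.05.
Precision τ = 1/σ² = 1/0.05184² = 372.

μ = 0.11, τ = 372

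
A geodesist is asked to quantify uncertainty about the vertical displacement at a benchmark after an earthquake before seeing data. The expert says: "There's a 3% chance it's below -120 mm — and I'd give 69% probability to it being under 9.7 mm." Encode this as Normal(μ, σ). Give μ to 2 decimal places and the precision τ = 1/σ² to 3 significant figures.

The p-quantile of Normal(μ,σ) is μ + z_p·σ, with z_{0.03} = -1.881 and z_{0.69} = 0.4959.
Eliminate σ: μ = (z₂·x₁ − z₁·x₂)/(z₂ − z₁) = (0.4959·-120 − (-1.881)·9.7)/2.377 = -17.36.
Then σ = (x₂ − x₁)/(z₂ − z₁) = (9.7 − -120)/2.377 = 54.57.
Precision τ = 1/σ² = 1/54.57² = 0.000336.

μ = -17.36, τ = 0.000336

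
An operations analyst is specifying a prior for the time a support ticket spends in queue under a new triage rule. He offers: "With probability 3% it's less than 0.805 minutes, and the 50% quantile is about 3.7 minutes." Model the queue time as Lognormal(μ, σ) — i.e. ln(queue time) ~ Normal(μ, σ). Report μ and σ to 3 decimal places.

If T ~ Lognormal(μ,σ) then ln T ~ Normal(μ,σ), so the p-quantile of ln T is μ + z_p·σ.
ln(0.805) = -0.2169 and ln(3.7) = 1.308; z_{0.03} = -1.881, z_{0.5} = 0.
σ = (1.308 − -0.2169)/(0 − (-1.881)) = 0.811.
μ = -0.2169 − (-1.881)·0.811 = 1.308.

μ ≈ 1.308, σ ≈ 0.811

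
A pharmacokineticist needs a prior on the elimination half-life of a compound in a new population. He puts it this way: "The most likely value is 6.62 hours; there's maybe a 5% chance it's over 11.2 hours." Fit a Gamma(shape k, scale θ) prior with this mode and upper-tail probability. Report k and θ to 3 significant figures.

Gamma(k,θ) with k>1 has mode (k−1)θ, so θ = 6.62/(k−1).
Need P(X < 11.2) = 0.95 with θ tied to k this way. Start at k = 2, θ = 6.62: P(X<11.2) ≈ 0.504.
Too low — raise k to concentrate. Iterating converges to k ≈ 11.1.
Then θ = 6.62/(11.1−1) ≈ 0.655.

k ≈ 11.1, θ ≈ 0.655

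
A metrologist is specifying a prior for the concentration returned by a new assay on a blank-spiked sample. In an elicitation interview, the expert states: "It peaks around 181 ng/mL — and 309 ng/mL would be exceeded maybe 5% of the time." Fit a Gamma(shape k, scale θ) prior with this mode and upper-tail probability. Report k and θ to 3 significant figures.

Gamma(k,θ) with k>1 has mode (k−1)θ, so θ = 181/(k−1).
Need P(X < 309) = 0.95 with θ tied to k this way. Start at k = 2, θ = 181: P(X<309) ≈ 0.509.
Too low — raise k to concentrate. Iterating converges to k ≈ 10.8.
Then θ = 181/(10.8−1) ≈ 18.5.

k ≈ 10.8, θ ≈ 18.5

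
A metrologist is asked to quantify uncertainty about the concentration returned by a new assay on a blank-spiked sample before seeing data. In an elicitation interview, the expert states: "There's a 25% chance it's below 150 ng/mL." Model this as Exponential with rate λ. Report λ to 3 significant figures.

λ ≈ 0.00192

P(T < 150.0) = 1 − e^(−λ·150.0) = 0.25, so λ = −ln(1−0.25)/150.0 = −ln(0.75)/150.0 = 0.00192.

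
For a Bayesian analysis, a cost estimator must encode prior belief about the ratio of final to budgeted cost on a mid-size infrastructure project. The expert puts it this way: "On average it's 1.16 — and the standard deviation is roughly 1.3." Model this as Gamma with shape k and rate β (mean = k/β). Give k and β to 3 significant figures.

k ≈ 0.796, β ≈ 0.686

For Gamma(k, rate β): mean = k/β, variance = k/β², so CV = 1/√k.
CV = SD/mean = 1.3/1.16 = 1.121, hence k = 1/CV² = 0.796.
Then β = k/mean = 0.796/1.16 = 0.686.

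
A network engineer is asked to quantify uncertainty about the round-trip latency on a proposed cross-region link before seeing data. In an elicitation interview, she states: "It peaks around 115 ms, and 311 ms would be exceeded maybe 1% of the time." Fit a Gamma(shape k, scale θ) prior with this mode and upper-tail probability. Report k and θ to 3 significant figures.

k ≈ 5.66, θ ≈ 24.7

Gamma(k,θ) with k>1 has mode (k−1)θ, so θ = 115/(k−1).
Need P(X < 311) = 0.99 with θ tied to k this way. Start at k = 2, θ = 115: P(X<311) ≈ 0.752.
Too low — raise k to concentrate. Iterating converges to k ≈ 5.66.
Then θ = 115/(5.66−1) ≈ 24.7.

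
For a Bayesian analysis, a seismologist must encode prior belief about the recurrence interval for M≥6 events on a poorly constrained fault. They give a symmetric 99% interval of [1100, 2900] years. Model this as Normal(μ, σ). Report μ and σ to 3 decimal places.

μ = 2000.000, σ = 349.402

A symmetric 99% interval runs μ ± z·σ with z = 2.576.
Half-width = 900, so σ = 900/2.576 = 349.402.
μ is the interval midpoint, 2000.000.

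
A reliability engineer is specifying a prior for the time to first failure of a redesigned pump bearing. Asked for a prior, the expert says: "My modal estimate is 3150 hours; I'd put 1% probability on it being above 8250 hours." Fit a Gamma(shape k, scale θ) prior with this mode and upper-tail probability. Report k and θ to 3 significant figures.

k ≈ 6.01, θ ≈ 629

Gamma(k,θ) with k>1 has mode (k−1)θ, so θ = 3150/(k−1).
Need P(X < 8250) = 0.99 with θ tied to k this way. Start at k = 2, θ = 3150: P(X<8250) ≈ 0.736.
Too low — raise k to concentrate. Iterating converges to k ≈ 6.01.
Then θ = 3150/(6.01−1) ≈ 629.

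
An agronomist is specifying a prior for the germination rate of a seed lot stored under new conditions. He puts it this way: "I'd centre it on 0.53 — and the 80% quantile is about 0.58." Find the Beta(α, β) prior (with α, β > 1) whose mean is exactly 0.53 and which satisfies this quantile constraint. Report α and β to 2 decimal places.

With mean 0.53 fixed, write α = 0.53s, β = 0.47s where s = α+β.
Need P(θ < 0.58) = 0.8 under Beta(0.53s, 0.47s). Normal approximation: (q−m)/√(m(1−m)/s) ≈ z_{0.8} = 0.842, so s ≈ 0.53·0.47·(0.842)²/(0.58−0.53)² = 70.6.
At s = 70.6: P(θ<0.58) ≈ 0.799. Adjusting to match 0.8 gives s ≈ 70.94.
So α = 0.53·70.94 ≈ 37.60, β = 0.47·70.94 ≈ 33.34.

α ≈ 37.60, β ≈ 33.34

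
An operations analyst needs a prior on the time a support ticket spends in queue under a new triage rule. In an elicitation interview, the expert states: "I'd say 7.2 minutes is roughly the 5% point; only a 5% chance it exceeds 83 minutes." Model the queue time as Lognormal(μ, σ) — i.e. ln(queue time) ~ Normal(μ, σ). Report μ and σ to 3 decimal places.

If T ~ Lognormal(μ,σ) then ln T ~ Normal(μ,σ), so the p-quantile of ln T is μ + z_p·σ.
ln(7.2) = 1.974 and ln(83) = 4.419; z_{0.05} = -1.645, z_{0.95} = 1.645.
σ = (4.419 − 1.974)/(1.645 − (-1.645)) = 0.743.
μ = 1.974 − (-1.645)·0.743 = 3.196.

μ ≈ 3.196, σ ≈ 0.743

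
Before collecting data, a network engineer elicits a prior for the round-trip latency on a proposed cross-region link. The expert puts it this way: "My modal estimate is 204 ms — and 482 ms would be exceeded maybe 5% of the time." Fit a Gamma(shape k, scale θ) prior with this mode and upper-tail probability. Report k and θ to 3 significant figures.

Gamma(k,θ) with k>1 has mode (k−1)θ, so θ = 204/(k−1).
Need P(X < 482) = 0.95 with θ tied to k this way. Start at k = 2, θ = 204: P(X<482) ≈ 0.683.
Too low — raise k to concentrate. Iterating converges to k ≈ 4.7.
Then θ = 204/(4.7−1) ≈ 55.2.

k ≈ 4.7, θ ≈ 55.2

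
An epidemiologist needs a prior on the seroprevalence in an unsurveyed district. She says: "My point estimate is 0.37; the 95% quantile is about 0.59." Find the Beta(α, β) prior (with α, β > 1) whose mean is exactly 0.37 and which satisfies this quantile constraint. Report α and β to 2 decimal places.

α ≈ 4.99, β ≈ 8.50

With mean 0.37 fixed, write α = 0.37s, β = 0.63s where s = α+β.
Need P(θ < 0.59) = 0.95 under Beta(0.37s, 0.63s). Normal approximation: (q−m)/√(m(1−m)/s) ≈ z_{0.95} = 1.64, so s ≈ 0.37·0.63·(1.64)²/(0.59−0.37)² = 13.0.
At s = 13.0: P(θ<0.59) ≈ 0.947. Adjusting to match 0.95 gives s ≈ 13.50.
So α = 0.37·13.50 ≈ 4.99, β = 0.63·13.50 ≈ 8.50.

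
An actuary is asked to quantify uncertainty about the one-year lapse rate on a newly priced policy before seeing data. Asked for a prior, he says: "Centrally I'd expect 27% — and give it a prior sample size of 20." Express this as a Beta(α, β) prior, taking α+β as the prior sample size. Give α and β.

α = 5.4, β = 14.6

Under the effective-sample-size interpretation, Beta(α, β) has prior mean α/(α+β) and prior sample size α+β.
So α+β = 20 and α/(α+β) = 0.27, giving α = 0.27·20 = 5.4 and β = 20 − 5.4 = 14.6.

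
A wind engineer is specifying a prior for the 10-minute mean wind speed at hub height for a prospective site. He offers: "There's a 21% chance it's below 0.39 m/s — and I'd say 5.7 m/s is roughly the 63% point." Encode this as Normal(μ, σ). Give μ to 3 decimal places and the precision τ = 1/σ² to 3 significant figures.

The p-quantile of Normal(μ,σ) is μ + z_p·σ, with z_{0.21} = -0.8064 and z_{0.63} = 0.3319.
Eliminate σ: μ = (z₂·x₁ − z₁·x₂)/(z₂ − z₁) = (0.3319·0.39 − (-0.8064)·5.7)/1.138 = 4.152.
Then σ = (x₂ − x₁)/(z₂ − z₁) = (5.7 − 0.39)/1.138 = 4.665.
Precision τ = 1/σ² = 1/4.665² = 0.046.

μ = 4.152, τ = 0.046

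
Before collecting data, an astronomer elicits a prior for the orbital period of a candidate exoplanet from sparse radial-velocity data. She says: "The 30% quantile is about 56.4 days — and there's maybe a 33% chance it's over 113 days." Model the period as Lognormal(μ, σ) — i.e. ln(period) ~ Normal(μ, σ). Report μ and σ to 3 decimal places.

μ ≈ 4.410, σ ≈ 0.721

If T ~ Lognormal(μ,σ) then ln T ~ Normal(μ,σ), so the p-quantile of ln T is μ + z_p·σ.
ln(56.4) = 4.032 and ln(113) = 4.727; z_{0.3} = -0.5244, z_{0.67} = 0.4399.
σ = (4.727 − 4.032)/(0.4399 − (-0.5244)) = 0.721.
μ = 4.032 − (-0.5244)·0.721 = 4.410.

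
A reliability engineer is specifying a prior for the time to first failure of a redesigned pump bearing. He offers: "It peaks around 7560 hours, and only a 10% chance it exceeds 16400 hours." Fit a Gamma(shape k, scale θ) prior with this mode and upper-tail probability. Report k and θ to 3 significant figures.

Gamma(k,θ) with k>1 has mode (k−1)θ, so θ = 7560/(k−1).
Need P(X < 16400) = 0.9 with θ tied to k this way. Start at k = 2, θ = 7560: P(X<16400) ≈ 0.638.
Too low — raise k to concentrate. Iterating converges to k ≈ 4.21.
Then θ = 7560/(4.21−1) ≈ 2360.

k ≈ 4.21, θ ≈ 2360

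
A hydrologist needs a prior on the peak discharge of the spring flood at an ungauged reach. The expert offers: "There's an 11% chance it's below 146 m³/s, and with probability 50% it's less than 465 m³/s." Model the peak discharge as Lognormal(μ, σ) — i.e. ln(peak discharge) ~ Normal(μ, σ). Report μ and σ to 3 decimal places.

If T ~ Lognormal(μ,σ) then ln T ~ Normal(μ,σ), so the p-quantile of ln T is μ + z_p·σ.
ln(146) = 4.984 and ln(465) = 6.142; z_{0.11} = -1.227, z_{0.5} = 0.
σ = (6.142 − 4.984)/(0 − (-1.227)) = 0.944.
μ = 4.984 − (-1.227)·0.944 = 6.142.

μ ≈ 6.142, σ ≈ 0.944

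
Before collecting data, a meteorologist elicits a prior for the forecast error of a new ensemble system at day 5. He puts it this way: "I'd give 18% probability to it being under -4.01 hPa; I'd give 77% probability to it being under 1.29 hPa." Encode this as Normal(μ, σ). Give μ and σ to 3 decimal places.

μ = -1.077, σ = 3.204

The p-quantile of Normal(μ,σ) is μ + z_p·σ, with z_{0.18} = -0.9154 and z_{0.77} = 0.7388.
Eliminate σ: μ = (z₂·x₁ − z₁·x₂)/(z₂ − z₁) = (0.7388·-4.01 − (-0.9154)·1.29)/1.654 = -1.077.
Then σ = (x₂ − x₁)/(z₂ − z₁) = (1.29 − -4.01)/1.654 = 3.204.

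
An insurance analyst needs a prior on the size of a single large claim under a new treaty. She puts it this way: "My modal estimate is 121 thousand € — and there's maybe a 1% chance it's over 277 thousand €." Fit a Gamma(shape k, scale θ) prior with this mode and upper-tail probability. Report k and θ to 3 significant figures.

k ≈ 7.97, θ ≈ 17.4

Gamma(k,θ) with k>1 has mode (k−1)θ, so θ = 121/(k−1).
Need P(X < 277) = 0.99 with θ tied to k this way. Start at k = 2, θ = 121: P(X<277) ≈ 0.667.
Too low — raise k to concentrate. Iterating converges to k ≈ 7.97.
Then θ = 121/(7.97−1) ≈ 17.4.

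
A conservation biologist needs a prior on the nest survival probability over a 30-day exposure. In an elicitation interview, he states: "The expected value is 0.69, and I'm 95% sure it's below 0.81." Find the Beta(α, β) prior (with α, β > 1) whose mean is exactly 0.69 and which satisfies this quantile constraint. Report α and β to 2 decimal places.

α ≈ 24.35, β ≈ 10.94

With mean 0.69 fixed, write α = 0.69s, β = 0.31s where s = α+β.
Need P(θ < 0.81) = 0.95 under Beta(0.69s, 0.31s). Normal approximation: (q−m)/√(m(1−m)/s) ≈ z_{0.95} = 1.64, so s ≈ 0.69·0.31·(1.64)²/(0.81−0.69)² = 40.2.
At s = 40.2: P(θ<0.81) ≈ 0.961. Adjusting to match 0.95 gives s ≈ 35.29.
So α = 0.69·35.29 ≈ 24.35, β = 0.31·35.29 ≈ 10.94.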